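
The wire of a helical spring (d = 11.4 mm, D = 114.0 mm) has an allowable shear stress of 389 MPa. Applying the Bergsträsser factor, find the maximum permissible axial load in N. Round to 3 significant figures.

1750 N

C = D/d = 114.0/11.4 = 10.0000
K_B = (4C+2)/(4C−3) = 42.000/37.000 = 1.1351
τ_max = K·8FD/(πd³) → F_max = τ_allow·πd³/(8DK)
F_max = 389·π·11.4³/(8·114.0·1.1351) = 1.8106e+06/1035.2 = 1748.9 N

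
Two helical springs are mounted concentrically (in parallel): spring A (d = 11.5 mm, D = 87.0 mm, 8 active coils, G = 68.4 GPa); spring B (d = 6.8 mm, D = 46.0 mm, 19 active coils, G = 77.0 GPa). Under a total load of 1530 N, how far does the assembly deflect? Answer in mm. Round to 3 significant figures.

38.7 mm

k_A = Gd⁴/(8D³N_a) = (68.4×10³)(11.5⁴)/(8·87.0³·8) = 28.386 N/mm
k_B = Gd⁴/(8D³N_a) = (77.0×10³)(6.8⁴)/(8·46.0³·19) = 11.128 N/mm
Parallel: k_eq = 28.386 + 11.128 = 39.514 N/mm
δ = F/k_eq = 1530/39.514 = 38.72 mm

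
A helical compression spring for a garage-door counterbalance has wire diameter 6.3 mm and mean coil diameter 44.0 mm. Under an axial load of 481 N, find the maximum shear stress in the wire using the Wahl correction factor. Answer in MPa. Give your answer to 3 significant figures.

262 MPa

Spring index C = D/d = 44.0/6.3 = 6.9841
K_W = (4C−1)/(4C−4) + 0.615/C = 26.937/23.937 + 0.0881 = 1.2134
τ₀ = 8FD/(πd³) = 8·481·44.0/(π·6.3³) = 169312/785.55 = 215.53 MPa
τ_max = K·τ₀ = 1.2134 × 215.53 = 261.53 MPa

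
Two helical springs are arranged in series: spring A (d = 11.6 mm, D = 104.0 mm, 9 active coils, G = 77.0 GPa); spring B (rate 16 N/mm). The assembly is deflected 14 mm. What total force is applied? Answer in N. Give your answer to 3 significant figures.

k_A = Gd⁴/(8D³N_a) = (77.0×10³)(11.6⁴)/(8·104.0³·9) = 17.214 N/mm
Series: 1/k_eq = 1/17.214 + 1/16 = 0.12059; k_eq = 8.2925 N/mm
F = k_eq·δ = 8.2925·14 = 116.09 N

116 N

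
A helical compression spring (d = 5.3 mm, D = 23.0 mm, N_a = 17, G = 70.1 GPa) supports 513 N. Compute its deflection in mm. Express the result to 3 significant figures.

15.3 mm

k = Gd⁴/(8D³N_a) = (70.1×10³)(5.3⁴)/(8·23.0³·17) = 33.427 N/mm
δ = F/k = 513 / 33.427 = 15.347 mm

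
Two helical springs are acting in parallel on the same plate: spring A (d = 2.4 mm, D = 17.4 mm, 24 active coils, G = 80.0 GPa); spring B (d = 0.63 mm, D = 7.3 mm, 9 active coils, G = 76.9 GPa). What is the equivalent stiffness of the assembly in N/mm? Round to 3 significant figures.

k_A = Gd⁴/(8D³N_a) = (80.0×10³)(2.4⁴)/(8·17.4³·24) = 2.6241 N/mm
k_B = Gd⁴/(8D³N_a) = (76.9×10³)(0.63⁴)/(8·7.3³·9) = 0.4325 N/mm
Parallel: k_eq = 2.6241 + 0.4325 = 3.0566 N/mm

3.06 N/mm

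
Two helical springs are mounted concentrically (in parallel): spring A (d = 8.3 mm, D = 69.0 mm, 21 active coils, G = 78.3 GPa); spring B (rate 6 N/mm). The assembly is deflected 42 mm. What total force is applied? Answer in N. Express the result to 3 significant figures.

k_A = Gd⁴/(8D³N_a) = (78.3×10³)(8.3⁴)/(8·69.0³·21) = 6.7331 N/mm
Parallel: k_eq = 6.7331 + 6 = 12.733 N/mm
F = k_eq·δ = 12.733·42 = 534.79 N

535 N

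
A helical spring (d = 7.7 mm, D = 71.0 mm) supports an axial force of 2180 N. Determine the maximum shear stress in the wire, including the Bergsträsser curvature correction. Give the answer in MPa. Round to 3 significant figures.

991 MPa

Spring index C = D/d = 71.0/7.7 = 9.2208
K_B = (4C+2)/(4C−3) = 38.883/33.883 = 1.1476
τ₀ = 8FD/(πd³) = 8·2180·71.0/(π·7.7³) = 1.23824e+06/1434.2 = 863.34 MPa
τ_max = K·τ₀ = 1.1476 × 863.34 = 990.74 MPa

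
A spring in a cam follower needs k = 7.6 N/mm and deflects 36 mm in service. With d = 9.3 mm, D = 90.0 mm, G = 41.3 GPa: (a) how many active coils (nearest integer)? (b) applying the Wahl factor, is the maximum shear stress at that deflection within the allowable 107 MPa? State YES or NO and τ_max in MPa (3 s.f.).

(a) 7 coils; (b) YES, τ_max = 89.3 MPa

N_a = Gd⁴/(8D³k) = (41.3×10³)(9.3⁴)/(8·90.0³·7.6) = 6.97 → N_a = 7
Actual rate k = Gd⁴/(8D³·7) = 7.5677 N/mm
Working load F = kδ = 7.5677·36 = 272.44 N
C = 90.0/9.3 = 9.6774; K_W = (4C−1)/(4C−4)+0.615/C = 1.1500
τ_max = K_W·8FD/(πd³) = 1.1500·77.625 = 89.267 MPa
τ_max ≤ 107 MPa → acceptable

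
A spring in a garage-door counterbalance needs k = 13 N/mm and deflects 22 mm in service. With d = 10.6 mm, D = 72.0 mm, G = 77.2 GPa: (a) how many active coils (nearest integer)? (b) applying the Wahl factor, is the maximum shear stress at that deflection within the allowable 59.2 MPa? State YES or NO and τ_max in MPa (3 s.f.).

(a) 25 coils; (b) YES, τ_max = 53.9 MPa

N_a = Gd⁴/(8D³k) = (77.2×10³)(10.6⁴)/(8·72.0³·13) = 25.11 → N_a = 25
Actual rate k = Gd⁴/(8D³·25) = 13.056 N/mm
Working load F = kδ = 13.056·22 = 287.23 N
C = 72.0/10.6 = 6.7925; K_W = (4C−1)/(4C−4)+0.615/C = 1.2200
τ_max = K_W·8FD/(πd³) = 1.2200·44.217 = 53.946 MPa
τ_max ≤ 59.2 MPa → acceptable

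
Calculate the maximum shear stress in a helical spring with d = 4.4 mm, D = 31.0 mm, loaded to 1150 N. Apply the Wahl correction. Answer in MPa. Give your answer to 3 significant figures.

Spring index C = D/d = 31.0/4.4 = 7.0455
K_W = (4C−1)/(4C−4) + 0.615/C = 27.182/24.182 + 0.0873 = 1.2114
τ₀ = 8FD/(πd³) = 8·1150·31.0/(π·4.4³) = 285200/267.61 = 1065.7 MPa
τ_max = K·τ₀ = 1.2114 × 1065.7 = 1291 MPa

1290 MPa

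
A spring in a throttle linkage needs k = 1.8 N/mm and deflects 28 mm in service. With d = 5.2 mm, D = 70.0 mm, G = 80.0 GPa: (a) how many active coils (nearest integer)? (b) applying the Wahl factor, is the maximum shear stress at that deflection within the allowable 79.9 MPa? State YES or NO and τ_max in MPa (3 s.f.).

N_a = Gd⁴/(8D³k) = (80.0×10³)(5.2⁴)/(8·70.0³·1.8) = 11.84 → N_a = 12
Actual rate k = Gd⁴/(8D³·12) = 1.7764 N/mm
Working load F = kδ = 1.7764·28 = 49.739 N
C = 70.0/5.2 = 13.4615; K_W = (4C−1)/(4C−4)+0.615/C = 1.1059
τ_max = K_W·8FD/(πd³) = 1.1059·63.056 = 69.731 MPa
τ_max ≤ 79.9 MPa → acceptable

(a) 12 coils; (b) YES, τ_max = 69.7 MPa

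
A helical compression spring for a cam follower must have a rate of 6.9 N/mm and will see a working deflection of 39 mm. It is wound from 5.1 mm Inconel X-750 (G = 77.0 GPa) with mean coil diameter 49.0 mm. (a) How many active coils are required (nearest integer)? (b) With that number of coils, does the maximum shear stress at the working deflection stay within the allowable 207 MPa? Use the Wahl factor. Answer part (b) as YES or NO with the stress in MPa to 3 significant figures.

N_a = Gd⁴/(8D³k) = (77.0×10³)(5.1⁴)/(8·49.0³·6.9) = 8.021 → N_a = 8
Actual rate k = Gd⁴/(8D³·8) = 6.9184 N/mm
Working load F = kδ = 6.9184·39 = 269.82 N
C = 49.0/5.1 = 9.6078; K_W = (4C−1)/(4C−4)+0.615/C = 1.1511
τ_max = K_W·8FD/(πd³) = 1.1511·253.8 = 292.16 MPa
τ_max > 207 MPa → exceeds allowable

(a) 8 coils; (b) NO, τ_max = 292 MPa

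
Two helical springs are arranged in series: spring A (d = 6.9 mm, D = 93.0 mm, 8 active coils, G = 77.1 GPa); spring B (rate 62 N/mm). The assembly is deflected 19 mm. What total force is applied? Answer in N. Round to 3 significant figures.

k_A = Gd⁴/(8D³N_a) = (77.1×10³)(6.9⁴)/(8·93.0³·8) = 3.3949 N/mm
Series: 1/k_eq = 1/3.3949 + 1/62 = 0.31069; k_eq = 3.2186 N/mm
F = k_eq·δ = 3.2186·19 = 61.154 N

61.2 N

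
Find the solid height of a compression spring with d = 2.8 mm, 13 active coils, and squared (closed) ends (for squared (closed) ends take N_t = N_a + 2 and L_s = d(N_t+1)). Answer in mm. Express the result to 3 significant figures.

44.8 mm

squared (closed) ends: N_t = N_a + 2 = 13 + 2 = 15
L_s = d·(N_t+1) = 2.8 × 16 = 44.8 mm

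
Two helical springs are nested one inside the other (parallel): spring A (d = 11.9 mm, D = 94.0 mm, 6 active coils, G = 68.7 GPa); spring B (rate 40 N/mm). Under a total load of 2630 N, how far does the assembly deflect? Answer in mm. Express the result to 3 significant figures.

k_A = Gd⁴/(8D³N_a) = (68.7×10³)(11.9⁴)/(8·94.0³·6) = 34.556 N/mm
Parallel: k_eq = 34.556 + 40 = 74.556 N/mm
δ = F/k_eq = 2630/74.556 = 35.276 mm

35.3 mm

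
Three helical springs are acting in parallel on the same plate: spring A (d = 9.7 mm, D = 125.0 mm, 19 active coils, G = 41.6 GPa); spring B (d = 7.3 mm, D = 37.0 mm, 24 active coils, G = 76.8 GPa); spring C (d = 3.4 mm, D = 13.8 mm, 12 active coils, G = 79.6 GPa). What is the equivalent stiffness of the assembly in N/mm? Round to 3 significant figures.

65.8 N/mm

k_A = Gd⁴/(8D³N_a) = (41.6×10³)(9.7⁴)/(8·125.0³·19) = 1.2405 N/mm
k_B = Gd⁴/(8D³N_a) = (76.8×10³)(7.3⁴)/(8·37.0³·24) = 22.426 N/mm
k_C = Gd⁴/(8D³N_a) = (79.6×10³)(3.4⁴)/(8·13.8³·12) = 42.162 N/mm
Parallel: k_eq = 1.2405 + 22.426 + 42.162 = 65.828 N/mm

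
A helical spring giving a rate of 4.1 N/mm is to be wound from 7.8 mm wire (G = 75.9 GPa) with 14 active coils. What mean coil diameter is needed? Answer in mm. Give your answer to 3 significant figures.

D = (Gd⁴/(8N_a·k))^(1/3) = (75.9×10³·7.8⁴/(8·14·4.1))^(1/3)
  = (611812)^(1/3) = 84.8932 mm

84.9 mm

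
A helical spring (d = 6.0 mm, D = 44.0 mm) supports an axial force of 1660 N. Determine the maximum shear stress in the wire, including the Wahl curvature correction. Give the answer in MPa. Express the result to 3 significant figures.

Spring index C = D/d = 44.0/6.0 = 7.3333
K_W = (4C−1)/(4C−4) + 0.615/C = 28.333/25.333 + 0.0839 = 1.2023
τ₀ = 8FD/(πd³) = 8·1660·44.0/(π·6.0³) = 584320/678.58 = 861.09 MPa
τ_max = K·τ₀ = 1.2023 × 861.09 = 1035.3 MPa

1040 MPa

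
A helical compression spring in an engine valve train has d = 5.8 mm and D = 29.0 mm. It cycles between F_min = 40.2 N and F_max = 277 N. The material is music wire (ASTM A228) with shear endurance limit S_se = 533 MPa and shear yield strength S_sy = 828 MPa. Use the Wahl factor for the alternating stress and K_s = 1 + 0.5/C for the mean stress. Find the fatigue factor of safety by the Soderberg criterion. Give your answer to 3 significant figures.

C = D/d = 29.0/5.8 = 5.0000; K_W = (4C−1)/(4C−4)+0.615/C = 1.3105; K_s = 1+0.5/C = 1.1000
F_a = (F_max−F_min)/2 = 118.4 N; F_m = (F_max+F_min)/2 = 158.6 N
τ_a = K_W·8F_aD/(πd³) = 1.3105 × 44.813 = 58.728 MPa
τ_m = K_s·8F_mD/(πd³) = 1.1000 × 60.028 = 66.031 MPa
Soderberg: 1/n_f = τ_a/S_se + τ_m/S_sy = 58.728/533 + 66.031/828 = 0.11018 + 0.07975 = 0.18993
n_f = 1/0.18993 = 5.265

5.27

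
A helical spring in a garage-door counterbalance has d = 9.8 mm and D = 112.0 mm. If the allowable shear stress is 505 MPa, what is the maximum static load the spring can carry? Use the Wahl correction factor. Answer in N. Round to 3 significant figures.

C = D/d = 112.0/9.8 = 11.4286
K_W = (4C−1)/(4C−4) + 0.615/C = 44.714/41.714 + 0.0538 = 1.1257
τ_max = K·8FD/(πd³) → F_max = τ_allow·πd³/(8DK)
F_max = 505·π·9.8³/(8·112.0·1.1257) = 1.4932e+06/1008.7 = 1480.4 N

1480 N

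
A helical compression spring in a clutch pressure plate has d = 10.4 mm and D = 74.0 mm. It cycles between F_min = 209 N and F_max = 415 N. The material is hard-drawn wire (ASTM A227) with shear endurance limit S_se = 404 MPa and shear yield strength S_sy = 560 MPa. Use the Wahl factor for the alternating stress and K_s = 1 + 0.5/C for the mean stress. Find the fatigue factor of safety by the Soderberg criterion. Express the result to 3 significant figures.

6.60

C = D/d = 74.0/10.4 = 7.1154; K_W = (4C−1)/(4C−4)+0.615/C = 1.2091; K_s = 1+0.5/C = 1.0703
F_a = (F_max−F_min)/2 = 103 N; F_m = (F_max+F_min)/2 = 312 N
τ_a = K_W·8F_aD/(πd³) = 1.2091 × 17.255 = 20.862 MPa
τ_m = K_s·8F_mD/(πd³) = 1.0703 × 52.267 = 55.94 MPa
Soderberg: 1/n_f = τ_a/S_se + τ_m/S_sy = 20.862/404 + 55.94/560 = 0.05164 + 0.09989 = 0.15153
n_f = 1/0.15153 = 6.599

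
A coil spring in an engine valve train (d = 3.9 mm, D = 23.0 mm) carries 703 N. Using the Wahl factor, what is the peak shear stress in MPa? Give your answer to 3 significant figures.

873 MPa

Spring index C = D/d = 23.0/3.9 = 5.8974
K_W = (4C−1)/(4C−4) + 0.615/C = 22.590/19.590 + 0.1043 = 1.2574
τ₀ = 8FD/(πd³) = 8·703·23.0/(π·3.9³) = 129352/186.36 = 694.11 MPa
τ_max = K·τ₀ = 1.2574 × 694.11 = 872.79 MPa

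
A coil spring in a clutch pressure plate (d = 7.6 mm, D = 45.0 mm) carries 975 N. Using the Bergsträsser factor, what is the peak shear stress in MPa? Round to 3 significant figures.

316 MPa

Spring index C = D/d = 45.0/7.6 = 5.9211
K_B = (4C+2)/(4C−3) = 25.684/20.684 = 1.2417
τ₀ = 8FD/(πd³) = 8·975·45.0/(π·7.6³) = 351000/1379.1 = 254.52 MPa
τ_max = K·τ₀ = 1.2417 × 254.52 = 316.04 MPa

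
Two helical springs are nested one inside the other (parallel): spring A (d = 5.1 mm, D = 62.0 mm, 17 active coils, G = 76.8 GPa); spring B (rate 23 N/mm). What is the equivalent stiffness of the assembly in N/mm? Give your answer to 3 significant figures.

24.6 N/mm

k_A = Gd⁴/(8D³N_a) = (76.8×10³)(5.1⁴)/(8·62.0³·17) = 1.603 N/mm
Parallel: k_eq = 1.603 + 23 = 24.603 N/mm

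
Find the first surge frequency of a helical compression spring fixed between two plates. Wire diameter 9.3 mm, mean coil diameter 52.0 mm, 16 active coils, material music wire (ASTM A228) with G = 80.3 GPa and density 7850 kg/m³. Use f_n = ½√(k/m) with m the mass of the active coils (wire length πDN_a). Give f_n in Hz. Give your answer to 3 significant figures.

k = Gd⁴/(8D³N_a) = (80.3×10³)(9.3⁴)/(8·52.0³·16) = 33.375 N/mm = 33375 N/m
Wire length L = πDN_a = π·52.0·16 = 2613.8 mm
m = ρ·(πd²/4)·L = 7850 × 67.929×10⁻⁶ m² × 2.6138 m = 1.3938 kg
f_n = ½√(k/m) = 0.5·√(33375/1.3938) = 0.5·√(23946) = 77.372 Hz

77.4 Hz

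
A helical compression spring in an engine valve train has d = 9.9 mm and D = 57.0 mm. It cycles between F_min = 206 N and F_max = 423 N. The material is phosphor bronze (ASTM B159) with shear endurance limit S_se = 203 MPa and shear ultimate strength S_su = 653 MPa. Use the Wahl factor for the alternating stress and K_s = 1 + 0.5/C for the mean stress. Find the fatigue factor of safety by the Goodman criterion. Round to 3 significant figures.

C = D/d = 57.0/9.9 = 5.7576; K_W = (4C−1)/(4C−4)+0.615/C = 1.2645; K_s = 1+0.5/C = 1.0868
F_a = (F_max−F_min)/2 = 108.5 N; F_m = (F_max+F_min)/2 = 314.5 N
τ_a = K_W·8F_aD/(πd³) = 1.2645 × 16.231 = 20.523 MPa
τ_m = K_s·8F_mD/(πd³) = 1.0868 × 47.047 = 51.132 MPa
Goodman: 1/n_f = τ_a/S_se + τ_m/S_su = 20.523/203 + 51.132/653 = 0.10110 + 0.07830 = 0.1794
n_f = 1/0.1794 = 5.574

5.57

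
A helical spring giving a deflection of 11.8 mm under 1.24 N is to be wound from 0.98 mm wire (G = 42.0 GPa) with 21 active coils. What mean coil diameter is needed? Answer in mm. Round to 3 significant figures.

13.0 mm

Required rate k = F/δ = 1.24/11.8 = 0.10508 N/mm
D = (Gd⁴/(8N_a·k))^(1/3) = (42.0×10³·0.98⁴/(8·21·0.10508))^(1/3)
  = (2194.34)^(1/3) = 12.9948 mm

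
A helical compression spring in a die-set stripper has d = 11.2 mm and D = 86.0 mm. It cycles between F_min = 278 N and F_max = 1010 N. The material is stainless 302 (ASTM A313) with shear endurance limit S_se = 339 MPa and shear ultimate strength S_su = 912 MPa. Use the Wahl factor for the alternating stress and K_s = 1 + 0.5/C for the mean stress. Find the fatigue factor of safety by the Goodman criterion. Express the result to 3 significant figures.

C = D/d = 86.0/11.2 = 7.6786; K_W = (4C−1)/(4C−4)+0.615/C = 1.1924; K_s = 1+0.5/C = 1.0651
F_a = (F_max−F_min)/2 = 366 N; F_m = (F_max+F_min)/2 = 644 N
τ_a = K_W·8F_aD/(πd³) = 1.1924 × 57.051 = 68.028 MPa
τ_m = K_s·8F_mD/(πd³) = 1.0651 × 100.39 = 106.92 MPa
Goodman: 1/n_f = τ_a/S_se + τ_m/S_su = 68.028/339 + 106.92/912 = 0.20067 + 0.11724 = 0.31791
n_f = 1/0.31791 = 3.146

3.15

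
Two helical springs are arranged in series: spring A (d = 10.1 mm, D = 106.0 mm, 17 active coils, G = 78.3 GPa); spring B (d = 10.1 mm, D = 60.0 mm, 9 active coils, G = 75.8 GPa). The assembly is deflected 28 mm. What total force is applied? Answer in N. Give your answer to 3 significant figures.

k_A = Gd⁴/(8D³N_a) = (78.3×10³)(10.1⁴)/(8·106.0³·17) = 5.0303 N/mm
k_B = Gd⁴/(8D³N_a) = (75.8×10³)(10.1⁴)/(8·60.0³·9) = 50.719 N/mm
Series: 1/k_eq = 1/5.0303 + 1/50.719 = 0.21851; k_eq = 4.5764 N/mm
F = k_eq·δ = 4.5764·28 = 128.14 N

128 N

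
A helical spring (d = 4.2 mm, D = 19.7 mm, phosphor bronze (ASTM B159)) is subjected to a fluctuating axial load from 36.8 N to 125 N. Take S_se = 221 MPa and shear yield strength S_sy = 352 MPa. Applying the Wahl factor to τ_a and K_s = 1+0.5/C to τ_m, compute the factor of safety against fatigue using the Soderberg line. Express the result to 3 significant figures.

C = D/d = 19.7/4.2 = 4.6905; K_W = (4C−1)/(4C−4)+0.615/C = 1.3343; K_s = 1+0.5/C = 1.1066
F_a = (F_max−F_min)/2 = 44.1 N; F_m = (F_max+F_min)/2 = 80.9 N
τ_a = K_W·8F_aD/(πd³) = 1.3343 × 29.86 = 39.844 MPa
τ_m = K_s·8F_mD/(πd³) = 1.1066 × 54.778 = 60.617 MPa
Soderberg: 1/n_f = τ_a/S_se + τ_m/S_sy = 39.844/221 + 60.617/352 = 0.18029 + 0.17221 = 0.3525
n_f = 1/0.3525 = 2.837

2.84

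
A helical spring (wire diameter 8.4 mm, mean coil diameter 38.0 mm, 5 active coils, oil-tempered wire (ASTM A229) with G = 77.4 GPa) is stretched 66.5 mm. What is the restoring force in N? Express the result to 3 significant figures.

11700 N

k = Gd⁴/(8D³N_a) = (77.4×10³)(8.4⁴)/(8·38.0³·5) = 175.57 N/mm
F = k·δ = 175.57 × 66.5 = 11675 N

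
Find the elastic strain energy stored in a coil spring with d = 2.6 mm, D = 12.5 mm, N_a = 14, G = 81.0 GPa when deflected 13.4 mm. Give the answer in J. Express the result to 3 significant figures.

1.52 J

k = Gd⁴/(8D³N_a) = (81.0×10³)(2.6⁴)/(8·12.5³·14) = 16.921 N/mm
U = ½kδ² = 0.5 × 16.921 × 13.4² = 1519.2 N·mm = 1.5192 J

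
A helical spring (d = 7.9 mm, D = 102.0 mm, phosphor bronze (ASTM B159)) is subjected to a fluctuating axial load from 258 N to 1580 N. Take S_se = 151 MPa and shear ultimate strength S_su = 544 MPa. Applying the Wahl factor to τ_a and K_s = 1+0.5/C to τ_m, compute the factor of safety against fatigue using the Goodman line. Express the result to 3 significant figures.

C = D/d = 102.0/7.9 = 12.9114; K_W = (4C−1)/(4C−4)+0.615/C = 1.1106; K_s = 1+0.5/C = 1.0387
F_a = (F_max−F_min)/2 = 661 N; F_m = (F_max+F_min)/2 = 919 N
τ_a = K_W·8F_aD/(πd³) = 1.1106 × 348.23 = 386.74 MPa
τ_m = K_s·8F_mD/(πd³) = 1.0387 × 484.14 = 502.89 MPa
Goodman: 1/n_f = τ_a/S_se + τ_m/S_su = 386.74/151 + 502.89/544 = 2.56118 + 0.92444 = 3.4856
n_f = 1/3.4856 = 0.2869

0.287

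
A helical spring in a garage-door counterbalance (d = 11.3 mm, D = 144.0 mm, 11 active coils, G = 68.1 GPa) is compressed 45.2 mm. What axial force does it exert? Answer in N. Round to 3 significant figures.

k = Gd⁴/(8D³N_a) = (68.1×10³)(11.3⁴)/(8·144.0³·11) = 4.2256 N/mm
F = k·δ = 4.2256 × 45.2 = 191 N

191 N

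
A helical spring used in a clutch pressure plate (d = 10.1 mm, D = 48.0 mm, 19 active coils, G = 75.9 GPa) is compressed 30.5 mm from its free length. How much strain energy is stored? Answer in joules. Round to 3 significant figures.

k = Gd⁴/(8D³N_a) = (75.9×10³)(10.1⁴)/(8·48.0³·19) = 46.985 N/mm
U = ½kδ² = 0.5 × 46.985 × 30.5² = 21854 N·mm = 21.854 J

21.9 J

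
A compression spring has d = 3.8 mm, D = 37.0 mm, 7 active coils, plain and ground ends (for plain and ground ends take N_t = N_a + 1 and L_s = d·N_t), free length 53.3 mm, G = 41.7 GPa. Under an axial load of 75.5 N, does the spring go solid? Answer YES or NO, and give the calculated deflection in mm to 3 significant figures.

YES, δ = 24.6 mm

k = Gd⁴/(8D³N_a) = (41.7×10³)(3.8⁴)/(8·37.0³·7) = 3.0653 N/mm
N_t = 8; L_s = 3.8·8 = 30.4 mm; δ_solid = L₀ − L_s = 53.3 − 30.4 = 22.9 mm
δ = F/k = 75.5/3.0653 = 24.63 mm
δ ≥ δ_solid → spring goes solid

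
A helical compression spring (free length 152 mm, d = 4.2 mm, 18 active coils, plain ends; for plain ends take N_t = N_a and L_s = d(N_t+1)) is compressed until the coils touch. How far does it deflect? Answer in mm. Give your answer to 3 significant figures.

72.2 mm

N_t = 18; L_s = 4.2·19 = 79.8 mm
δ_solid = L₀ − L_s = 152 − 79.8 = 72.2 mm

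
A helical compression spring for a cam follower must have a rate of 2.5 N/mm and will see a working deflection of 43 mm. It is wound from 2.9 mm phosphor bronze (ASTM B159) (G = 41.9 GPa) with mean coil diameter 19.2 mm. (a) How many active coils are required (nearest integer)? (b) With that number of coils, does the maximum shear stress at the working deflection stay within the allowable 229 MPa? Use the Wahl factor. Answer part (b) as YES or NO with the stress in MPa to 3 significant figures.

N_a = Gd⁴/(8D³k) = (41.9×10³)(2.9⁴)/(8·19.2³·2.5) = 20.93 → N_a = 21
Actual rate k = Gd⁴/(8D³·21) = 2.4923 N/mm
Working load F = kδ = 2.4923·43 = 107.17 N
C = 19.2/2.9 = 6.6207; K_W = (4C−1)/(4C−4)+0.615/C = 1.2263
τ_max = K_W·8FD/(πd³) = 1.2263·214.84 = 263.46 MPa
τ_max > 229 MPa → exceeds allowable

(a) 21 coils; (b) NO, τ_max = 263 MPa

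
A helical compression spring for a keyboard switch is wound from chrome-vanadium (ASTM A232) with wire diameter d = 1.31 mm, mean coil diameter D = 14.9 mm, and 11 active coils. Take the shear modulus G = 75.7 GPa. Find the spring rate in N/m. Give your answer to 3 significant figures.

k = Gd⁴/(8D³N_a) = (75.7×10³ × 1.31⁴) / (8 × 14.9³ × 11)
  = 222936 / 291100 = 0.76584 N/mm = 765.84 N/m

766 N/m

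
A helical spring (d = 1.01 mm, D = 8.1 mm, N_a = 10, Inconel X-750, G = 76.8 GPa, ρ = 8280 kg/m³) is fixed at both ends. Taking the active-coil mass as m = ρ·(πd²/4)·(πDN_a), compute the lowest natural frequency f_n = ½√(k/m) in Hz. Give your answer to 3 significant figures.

k = Gd⁴/(8D³N_a) = (76.8×10³)(1.01⁴)/(8·8.1³·10) = 1.8798 N/mm = 1879.8 N/m
Wire length L = πDN_a = π·8.1·10 = 254.47 mm
m = ρ·(πd²/4)·L = 8280 × 0.80118×10⁻⁶ m² × 0.25447 m = 0.0016881 kg
f_n = ½√(k/m) = 0.5·√(1879.8/0.0016881) = 0.5·√(1.1135e+06) = 527.62 Hz

528 Hz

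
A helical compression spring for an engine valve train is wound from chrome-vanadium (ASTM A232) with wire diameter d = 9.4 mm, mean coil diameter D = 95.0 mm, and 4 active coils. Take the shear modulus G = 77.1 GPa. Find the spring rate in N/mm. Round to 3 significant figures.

k = Gd⁴/(8D³N_a) = (77.1×10³ × 9.4⁴) / (8 × 95.0³ × 4)
  = 6.01957e+08 / 2.7436e+07 = 21.94 N/mm

21.9 N/mm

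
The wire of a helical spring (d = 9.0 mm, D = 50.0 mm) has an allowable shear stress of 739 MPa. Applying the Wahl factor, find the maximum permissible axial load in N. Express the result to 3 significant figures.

C = D/d = 50.0/9.0 = 5.5556
K_W = (4C−1)/(4C−4) + 0.615/C = 21.222/18.222 + 0.1107 = 1.2753
τ_max = K·8FD/(πd³) → F_max = τ_allow·πd³/(8DK)
F_max = 739·π·9.0³/(8·50.0·1.2753) = 1.6925e+06/510.13 = 3317.7 N

3320 N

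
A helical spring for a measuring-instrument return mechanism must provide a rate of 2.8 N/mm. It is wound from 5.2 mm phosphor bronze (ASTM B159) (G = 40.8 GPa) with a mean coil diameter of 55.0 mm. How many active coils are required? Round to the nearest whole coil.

N_a = Gd⁴/(8D³k) = (40.8×10³ × 5.2⁴)/(8 × 55.0³ × 2.8)
    = 2.98314e+07 / 3.7268e+06 = 8.005 → 8 coils

8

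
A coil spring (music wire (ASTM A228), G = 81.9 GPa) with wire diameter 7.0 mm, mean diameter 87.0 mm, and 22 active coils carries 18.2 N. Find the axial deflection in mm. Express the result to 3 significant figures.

10.7 mm

k = Gd⁴/(8D³N_a) = (81.9×10³)(7.0⁴)/(8·87.0³·22) = 1.6967 N/mm
δ = F/k = 18.2 / 1.6967 = 10.727 mm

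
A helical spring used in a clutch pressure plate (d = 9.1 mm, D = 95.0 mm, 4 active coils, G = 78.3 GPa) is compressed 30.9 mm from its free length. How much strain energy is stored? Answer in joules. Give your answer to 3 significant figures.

k = Gd⁴/(8D³N_a) = (78.3×10³)(9.1⁴)/(8·95.0³·4) = 19.571 N/mm
U = ½kδ² = 0.5 × 19.571 × 30.9² = 9343.2 N·mm = 9.3432 J

9.34 J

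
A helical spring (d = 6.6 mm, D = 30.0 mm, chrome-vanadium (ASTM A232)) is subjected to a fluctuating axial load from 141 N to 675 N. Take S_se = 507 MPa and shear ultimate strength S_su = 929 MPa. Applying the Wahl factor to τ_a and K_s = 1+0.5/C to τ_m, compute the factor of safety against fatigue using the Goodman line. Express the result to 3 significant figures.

3.14

C = D/d = 30.0/6.6 = 4.5455; K_W = (4C−1)/(4C−4)+0.615/C = 1.3468; K_s = 1+0.5/C = 1.1100
F_a = (F_max−F_min)/2 = 267 N; F_m = (F_max+F_min)/2 = 408 N
τ_a = K_W·8F_aD/(πd³) = 1.3468 × 70.948 = 95.556 MPa
τ_m = K_s·8F_mD/(πd³) = 1.1100 × 108.42 = 120.34 MPa
Goodman: 1/n_f = τ_a/S_se + τ_m/S_su = 95.556/507 + 120.34/929 = 0.18847 + 0.12954 = 0.31801
n_f = 1/0.31801 = 3.145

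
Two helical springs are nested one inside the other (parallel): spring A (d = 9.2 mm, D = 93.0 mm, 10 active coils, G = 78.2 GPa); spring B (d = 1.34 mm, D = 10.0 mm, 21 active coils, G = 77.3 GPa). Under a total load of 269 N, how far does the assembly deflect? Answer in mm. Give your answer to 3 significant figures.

26.4 mm

k_A = Gd⁴/(8D³N_a) = (78.2×10³)(9.2⁴)/(8·93.0³·10) = 8.706 N/mm
k_B = Gd⁴/(8D³N_a) = (77.3×10³)(1.34⁴)/(8·10.0³·21) = 1.4835 N/mm
Parallel: k_eq = 8.706 + 1.4835 = 10.19 N/mm
δ = F/k_eq = 269/10.19 = 26.4 mm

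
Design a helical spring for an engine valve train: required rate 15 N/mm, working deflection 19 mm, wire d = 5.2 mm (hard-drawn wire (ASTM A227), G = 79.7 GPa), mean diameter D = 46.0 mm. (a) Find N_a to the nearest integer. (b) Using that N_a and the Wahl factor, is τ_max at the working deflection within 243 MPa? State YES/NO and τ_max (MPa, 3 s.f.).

(a) 5 coils; (b) NO, τ_max = 276 MPa

N_a = Gd⁴/(8D³k) = (79.7×10³)(5.2⁴)/(8·46.0³·15) = 4.989 → N_a = 5
Actual rate k = Gd⁴/(8D³·5) = 14.967 N/mm
Working load F = kδ = 14.967·19 = 284.38 N
C = 46.0/5.2 = 8.8462; K_W = (4C−1)/(4C−4)+0.615/C = 1.1651
τ_max = K_W·8FD/(πd³) = 1.1651·236.91 = 276.02 MPa
τ_max > 243 MPa → exceeds allowable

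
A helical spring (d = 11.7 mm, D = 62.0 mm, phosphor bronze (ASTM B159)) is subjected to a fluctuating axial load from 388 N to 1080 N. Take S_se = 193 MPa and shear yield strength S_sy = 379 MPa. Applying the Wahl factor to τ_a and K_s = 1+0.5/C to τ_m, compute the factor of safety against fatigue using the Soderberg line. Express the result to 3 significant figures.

C = D/d = 62.0/11.7 = 5.2991; K_W = (4C−1)/(4C−4)+0.615/C = 1.2905; K_s = 1+0.5/C = 1.0944
F_a = (F_max−F_min)/2 = 346 N; F_m = (F_max+F_min)/2 = 734 N
τ_a = K_W·8F_aD/(πd³) = 1.2905 × 34.108 = 44.016 MPa
τ_m = K_s·8F_mD/(πd³) = 1.0944 × 72.355 = 79.182 MPa
Soderberg: 1/n_f = τ_a/S_se + τ_m/S_sy = 44.016/193 + 79.182/379 = 0.22806 + 0.20892 = 0.43699
n_f = 1/0.43699 = 2.288

2.29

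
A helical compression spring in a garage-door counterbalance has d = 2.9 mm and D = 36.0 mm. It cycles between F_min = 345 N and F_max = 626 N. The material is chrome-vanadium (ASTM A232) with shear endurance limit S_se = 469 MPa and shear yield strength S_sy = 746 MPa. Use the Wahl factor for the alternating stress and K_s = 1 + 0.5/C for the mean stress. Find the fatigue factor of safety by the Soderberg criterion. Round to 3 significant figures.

0.263

C = D/d = 36.0/2.9 = 12.4138; K_W = (4C−1)/(4C−4)+0.615/C = 1.1153; K_s = 1+0.5/C = 1.0403
F_a = (F_max−F_min)/2 = 140.5 N; F_m = (F_max+F_min)/2 = 485.5 N
τ_a = K_W·8F_aD/(πd³) = 1.1153 × 528.11 = 588.98 MPa
τ_m = K_s·8F_mD/(πd³) = 1.0403 × 1824.9 = 1898.4 MPa
Soderberg: 1/n_f = τ_a/S_se + τ_m/S_sy = 588.98/469 + 1898.4/746 = 1.25581 + 2.54477 = 3.8006
n_f = 1/3.8006 = 0.2631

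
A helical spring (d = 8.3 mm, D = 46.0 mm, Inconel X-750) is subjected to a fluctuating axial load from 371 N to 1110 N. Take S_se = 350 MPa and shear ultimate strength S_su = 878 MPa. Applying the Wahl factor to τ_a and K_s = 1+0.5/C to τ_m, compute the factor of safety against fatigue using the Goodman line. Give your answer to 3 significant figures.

2.15

C = D/d = 46.0/8.3 = 5.5422; K_W = (4C−1)/(4C−4)+0.615/C = 1.2761; K_s = 1+0.5/C = 1.0902
F_a = (F_max−F_min)/2 = 369.5 N; F_m = (F_max+F_min)/2 = 740.5 N
τ_a = K_W·8F_aD/(πd³) = 1.2761 × 75.697 = 96.596 MPa
τ_m = K_s·8F_mD/(πd³) = 1.0902 × 151.7 = 165.39 MPa
Goodman: 1/n_f = τ_a/S_se + τ_m/S_su = 96.596/350 + 165.39/878 = 0.27599 + 0.18837 = 0.46436
n_f = 1/0.46436 = 2.154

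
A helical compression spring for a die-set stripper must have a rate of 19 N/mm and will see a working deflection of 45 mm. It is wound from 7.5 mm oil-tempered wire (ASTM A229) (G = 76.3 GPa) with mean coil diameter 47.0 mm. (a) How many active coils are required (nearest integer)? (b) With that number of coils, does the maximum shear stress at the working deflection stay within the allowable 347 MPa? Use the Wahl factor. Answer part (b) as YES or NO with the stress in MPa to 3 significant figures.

(a) 15 coils; (b) YES, τ_max = 307 MPa

N_a = Gd⁴/(8D³k) = (76.3×10³)(7.5⁴)/(8·47.0³·19) = 15.3 → N_a = 15
Actual rate k = Gd⁴/(8D³·15) = 19.377 N/mm
Working load F = kδ = 19.377·45 = 871.98 N
C = 47.0/7.5 = 6.2667; K_W = (4C−1)/(4C−4)+0.615/C = 1.2405
τ_max = K_W·8FD/(πd³) = 1.2405·247.38 = 306.88 MPa
τ_max ≤ 347 MPa → acceptable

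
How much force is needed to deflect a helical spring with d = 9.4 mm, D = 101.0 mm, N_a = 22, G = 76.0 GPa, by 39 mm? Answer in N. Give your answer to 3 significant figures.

128 N

k = Gd⁴/(8D³N_a) = (76.0×10³)(9.4⁴)/(8·101.0³·22) = 3.2723 N/mm
F = k·δ = 3.2723 × 39 = 127.62 N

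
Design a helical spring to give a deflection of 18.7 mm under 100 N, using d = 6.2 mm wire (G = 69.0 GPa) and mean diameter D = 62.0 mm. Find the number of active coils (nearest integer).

Required rate k = F/δ = 100/18.7 = 5.3476 N/mm
N_a = Gd⁴/(8D³k) = (69.0×10³ × 6.2⁴)/(8 × 62.0³ × 5.3476)
    = 1.01957e+08 / 1.01959e+07 = 10 → 10 coils

10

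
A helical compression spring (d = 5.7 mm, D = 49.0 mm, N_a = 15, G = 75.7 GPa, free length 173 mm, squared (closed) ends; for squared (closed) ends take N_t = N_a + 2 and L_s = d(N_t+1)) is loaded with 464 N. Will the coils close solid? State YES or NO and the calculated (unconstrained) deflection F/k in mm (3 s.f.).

YES, δ = 82.0 mm

k = Gd⁴/(8D³N_a) = (75.7×10³)(5.7⁴)/(8·49.0³·15) = 5.6601 N/mm
N_t = 17; L_s = 5.7·18 = 102.6 mm; δ_solid = L₀ − L_s = 173 − 102.6 = 70.4 mm
δ = F/k = 464/5.6601 = 81.977 mm
δ ≥ δ_solid → spring goes solid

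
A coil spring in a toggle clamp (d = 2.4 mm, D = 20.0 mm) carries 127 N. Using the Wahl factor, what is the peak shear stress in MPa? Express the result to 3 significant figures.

Spring index C = D/d = 20.0/2.4 = 8.3333
K_W = (4C−1)/(4C−4) + 0.615/C = 32.333/29.333 + 0.0738 = 1.1761
τ₀ = 8FD/(πd³) = 8·127·20.0/(π·2.4³) = 20320/43.429 = 467.89 MPa
τ_max = K·τ₀ = 1.1761 × 467.89 = 550.27 MPa

550 MPa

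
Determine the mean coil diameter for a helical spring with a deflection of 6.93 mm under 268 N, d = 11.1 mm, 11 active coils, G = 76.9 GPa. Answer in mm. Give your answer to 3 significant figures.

Required rate k = F/δ = 268/6.93 = 38.672 N/mm
D = (Gd⁴/(8N_a·k))^(1/3) = (76.9×10³·11.1⁴/(8·11·38.672))^(1/3)
  = (343032)^(1/3) = 70.0021 mm

70.0 mm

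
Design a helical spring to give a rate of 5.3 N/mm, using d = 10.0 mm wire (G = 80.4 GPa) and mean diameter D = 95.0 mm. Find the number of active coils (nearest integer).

22

N_a = Gd⁴/(8D³k) = (80.4×10³ × 10.0⁴)/(8 × 95.0³ × 5.3)
    = 8.04e+08 / 3.63527e+07 = 22.12 → 22 coils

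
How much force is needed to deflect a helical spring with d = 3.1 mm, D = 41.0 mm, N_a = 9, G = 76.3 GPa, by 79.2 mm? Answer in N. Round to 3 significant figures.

112 N

k = Gd⁴/(8D³N_a) = (76.3×10³)(3.1⁴)/(8·41.0³·9) = 1.42 N/mm
F = k·δ = 1.42 × 79.2 = 112.46 N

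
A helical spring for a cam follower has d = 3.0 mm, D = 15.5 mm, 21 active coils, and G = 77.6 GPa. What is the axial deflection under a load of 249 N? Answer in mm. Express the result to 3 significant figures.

k = Gd⁴/(8D³N_a) = (77.6×10³)(3.0⁴)/(8·15.5³·21) = 10.047 N/mm
δ = F/k = 249 / 10.047 = 24.783 mm

24.8 mm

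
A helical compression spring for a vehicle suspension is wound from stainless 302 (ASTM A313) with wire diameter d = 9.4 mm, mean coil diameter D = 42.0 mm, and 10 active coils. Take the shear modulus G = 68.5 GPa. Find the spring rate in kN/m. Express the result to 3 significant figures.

k = Gd⁴/(8D³N_a) = (68.5×10³ × 9.4⁴) / (8 × 42.0³ × 10)
  = 5.34813e+08 / 5.92704e+06 = 90.233 N/mm

90.2 kN/m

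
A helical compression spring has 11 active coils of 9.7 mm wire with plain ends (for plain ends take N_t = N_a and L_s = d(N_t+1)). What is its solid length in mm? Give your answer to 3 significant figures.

plain ends: N_t = N_a = 11
L_s = d·(N_t+1) = 9.7 × 12 = 116.4 mm

116 mm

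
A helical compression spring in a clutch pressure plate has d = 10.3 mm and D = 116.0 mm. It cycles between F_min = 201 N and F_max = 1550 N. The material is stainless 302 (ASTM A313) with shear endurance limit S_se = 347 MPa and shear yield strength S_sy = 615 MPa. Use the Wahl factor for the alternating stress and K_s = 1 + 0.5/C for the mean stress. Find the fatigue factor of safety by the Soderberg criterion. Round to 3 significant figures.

C = D/d = 116.0/10.3 = 11.2621; K_W = (4C−1)/(4C−4)+0.615/C = 1.1277; K_s = 1+0.5/C = 1.0444
F_a = (F_max−F_min)/2 = 674.5 N; F_m = (F_max+F_min)/2 = 875.5 N
τ_a = K_W·8F_aD/(πd³) = 1.1277 × 182.33 = 205.62 MPa
τ_m = K_s·8F_mD/(πd³) = 1.0444 × 236.67 = 247.18 MPa
Soderberg: 1/n_f = τ_a/S_se + τ_m/S_sy = 205.62/347 + 247.18/615 = 0.59256 + 0.40191 = 0.99447
n_f = 1/0.99447 = 1.006

1.01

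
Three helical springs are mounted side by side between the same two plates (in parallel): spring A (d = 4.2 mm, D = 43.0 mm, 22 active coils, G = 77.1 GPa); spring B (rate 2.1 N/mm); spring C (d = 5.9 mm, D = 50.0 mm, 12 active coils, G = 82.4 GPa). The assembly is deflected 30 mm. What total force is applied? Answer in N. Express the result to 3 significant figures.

k_A = Gd⁴/(8D³N_a) = (77.1×10³)(4.2⁴)/(8·43.0³·22) = 1.7145 N/mm
k_C = Gd⁴/(8D³N_a) = (82.4×10³)(5.9⁴)/(8·50.0³·12) = 8.3206 N/mm
Parallel: k_eq = 1.7145 + 2.1 + 8.3206 = 12.135 N/mm
F = k_eq·δ = 12.135·30 = 364.05 N

364 N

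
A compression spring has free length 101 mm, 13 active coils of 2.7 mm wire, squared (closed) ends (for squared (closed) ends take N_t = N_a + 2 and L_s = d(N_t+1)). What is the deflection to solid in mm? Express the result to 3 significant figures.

N_t = 15; L_s = 2.7·16 = 43.2 mm
δ_solid = L₀ − L_s = 101 − 43.2 = 57.8 mm

57.8 mm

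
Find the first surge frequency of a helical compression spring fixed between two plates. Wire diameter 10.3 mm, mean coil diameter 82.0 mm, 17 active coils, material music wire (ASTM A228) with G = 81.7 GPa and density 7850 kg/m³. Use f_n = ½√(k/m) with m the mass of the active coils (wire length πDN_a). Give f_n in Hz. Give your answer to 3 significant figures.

k = Gd⁴/(8D³N_a) = (81.7×10³)(10.3⁴)/(8·82.0³·17) = 12.263 N/mm = 12263 N/m
Wire length L = πDN_a = π·82.0·17 = 4379.4 mm
m = ρ·(πd²/4)·L = 7850 × 83.323×10⁻⁶ m² × 4.3794 m = 2.8645 kg
f_n = ½√(k/m) = 0.5·√(12263/2.8645) = 0.5·√(4281) = 32.715 Hz

32.7 Hz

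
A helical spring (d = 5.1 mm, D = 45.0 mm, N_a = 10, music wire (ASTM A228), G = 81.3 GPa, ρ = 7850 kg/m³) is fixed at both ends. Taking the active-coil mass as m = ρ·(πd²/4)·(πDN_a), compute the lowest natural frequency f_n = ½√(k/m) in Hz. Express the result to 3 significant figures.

91.2 Hz

k = Gd⁴/(8D³N_a) = (81.3×10³)(5.1⁴)/(8·45.0³·10) = 7.5447 N/mm = 7544.7 N/m
Wire length L = πDN_a = π·45.0·10 = 1413.7 mm
m = ρ·(πd²/4)·L = 7850 × 20.428×10⁻⁶ m² × 1.4137 m = 0.22671 kg
f_n = ½√(k/m) = 0.5·√(7544.7/0.22671) = 0.5·√(33280) = 91.214 Hz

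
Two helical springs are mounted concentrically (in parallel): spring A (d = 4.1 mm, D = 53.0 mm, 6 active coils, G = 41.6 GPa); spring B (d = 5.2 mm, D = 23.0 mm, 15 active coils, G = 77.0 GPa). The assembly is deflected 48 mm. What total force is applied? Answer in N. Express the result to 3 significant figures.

k_A = Gd⁴/(8D³N_a) = (41.6×10³)(4.1⁴)/(8·53.0³·6) = 1.645 N/mm
k_B = Gd⁴/(8D³N_a) = (77.0×10³)(5.2⁴)/(8·23.0³·15) = 38.56 N/mm
Parallel: k_eq = 1.645 + 38.56 = 40.205 N/mm
F = k_eq·δ = 40.205·48 = 1929.8 N

1930 N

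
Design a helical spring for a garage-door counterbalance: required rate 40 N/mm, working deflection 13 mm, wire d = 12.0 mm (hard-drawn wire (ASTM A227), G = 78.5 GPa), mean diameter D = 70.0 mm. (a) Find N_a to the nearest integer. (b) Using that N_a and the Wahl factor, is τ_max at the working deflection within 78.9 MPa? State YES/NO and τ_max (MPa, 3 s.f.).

N_a = Gd⁴/(8D³k) = (78.5×10³)(12.0⁴)/(8·70.0³·40) = 14.83 → N_a = 15
Actual rate k = Gd⁴/(8D³·15) = 39.548 N/mm
Working load F = kδ = 39.548·13 = 514.12 N
C = 70.0/12.0 = 5.8333; K_W = (4C−1)/(4C−4)+0.615/C = 1.2606
τ_max = K_W·8FD/(πd³) = 1.2606·53.034 = 66.855 MPa
τ_max ≤ 78.9 MPa → acceptable

(a) 15 coils; (b) YES, τ_max = 66.9 MPa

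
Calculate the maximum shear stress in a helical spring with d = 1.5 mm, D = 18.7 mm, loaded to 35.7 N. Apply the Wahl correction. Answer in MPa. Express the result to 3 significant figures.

Spring index C = D/d = 18.7/1.5 = 12.4667
K_W = (4C−1)/(4C−4) + 0.615/C = 48.867/45.867 + 0.0493 = 1.1147
τ₀ = 8FD/(πd³) = 8·35.7·18.7/(π·1.5³) = 5340.72/10.603 = 503.7 MPa
τ_max = K·τ₀ = 1.1147 × 503.7 = 561.5 MPa

561 MPa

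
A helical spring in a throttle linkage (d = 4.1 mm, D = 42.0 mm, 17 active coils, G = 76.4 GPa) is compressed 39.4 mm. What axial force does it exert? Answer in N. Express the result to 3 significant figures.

k = Gd⁴/(8D³N_a) = (76.4×10³)(4.1⁴)/(8·42.0³·17) = 2.1426 N/mm
F = k·δ = 2.1426 × 39.4 = 84.419 N

84.4 N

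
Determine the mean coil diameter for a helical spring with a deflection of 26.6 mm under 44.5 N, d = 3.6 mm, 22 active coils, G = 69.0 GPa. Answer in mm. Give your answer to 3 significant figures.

34.0 mm

Required rate k = F/δ = 44.5/26.6 = 1.6729 N/mm
D = (Gd⁴/(8N_a·k))^(1/3) = (69.0×10³·3.6⁴/(8·22·1.6729))^(1/3)
  = (39361.2)^(1/3) = 34.0165 mm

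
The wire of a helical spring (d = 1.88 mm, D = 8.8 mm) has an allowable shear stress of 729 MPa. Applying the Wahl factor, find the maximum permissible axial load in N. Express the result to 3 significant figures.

162 N

C = D/d = 8.8/1.88 = 4.6809
K_W = (4C−1)/(4C−4) + 0.615/C = 17.723/14.723 + 0.1314 = 1.3351
τ_max = K·8FD/(πd³) → F_max = τ_allow·πd³/(8DK)
F_max = 729·π·1.88³/(8·8.8·1.3351) = 15218/93.994 = 161.9 N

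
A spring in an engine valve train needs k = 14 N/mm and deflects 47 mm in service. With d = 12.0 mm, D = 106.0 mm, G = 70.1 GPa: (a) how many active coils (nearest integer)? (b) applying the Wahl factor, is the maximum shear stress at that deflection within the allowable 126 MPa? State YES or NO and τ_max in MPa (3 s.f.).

N_a = Gd⁴/(8D³k) = (70.1×10³)(12.0⁴)/(8·106.0³·14) = 10.9 → N_a = 11
Actual rate k = Gd⁴/(8D³·11) = 13.869 N/mm
Working load F = kδ = 13.869·47 = 651.84 N
C = 106.0/12.0 = 8.8333; K_W = (4C−1)/(4C−4)+0.615/C = 1.1654
τ_max = K_W·8FD/(πd³) = 1.1654·101.82 = 118.66 MPa
τ_max ≤ 126 MPa → acceptable

(a) 11 coils; (b) YES, τ_max = 119 MPa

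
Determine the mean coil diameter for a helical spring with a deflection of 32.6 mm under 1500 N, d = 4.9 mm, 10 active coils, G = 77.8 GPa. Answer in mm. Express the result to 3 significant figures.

Required rate k = F/δ = 1500/32.6 = 46.012 N/mm
D = (Gd⁴/(8N_a·k))^(1/3) = (77.8×10³·4.9⁴/(8·10·46.012))^(1/3)
  = (12184.3)^(1/3) = 23.0109 mm

23.0 mm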